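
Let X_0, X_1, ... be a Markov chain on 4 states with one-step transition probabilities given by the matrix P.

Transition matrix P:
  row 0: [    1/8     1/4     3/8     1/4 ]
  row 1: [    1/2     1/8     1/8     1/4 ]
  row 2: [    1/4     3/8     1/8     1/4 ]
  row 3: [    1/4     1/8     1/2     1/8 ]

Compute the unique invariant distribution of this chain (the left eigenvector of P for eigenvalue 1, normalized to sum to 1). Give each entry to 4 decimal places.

π = [0.2729, 0.2283, 0.2766, 0.2222]

Balance equations π_j = Σ_i π_i·P[i][j]:
  π_0 = 1/8·π_0 + 1/2·π_1 + 1/4·π_2 + 1/4·π_3
  π_1 = 1/4·π_0 + 1/8·π_1 + 3/8·π_2 + 1/8·π_3
  π_2 = 3/8·π_0 + 1/8·π_1 + 1/8·π_2 + 1/2·π_3
  normalize: π_0 + π_1 + π_2 + π_3 = 1
Solving the linear system gives exactly π = [113/414, 21/92, 229/828, 2/9].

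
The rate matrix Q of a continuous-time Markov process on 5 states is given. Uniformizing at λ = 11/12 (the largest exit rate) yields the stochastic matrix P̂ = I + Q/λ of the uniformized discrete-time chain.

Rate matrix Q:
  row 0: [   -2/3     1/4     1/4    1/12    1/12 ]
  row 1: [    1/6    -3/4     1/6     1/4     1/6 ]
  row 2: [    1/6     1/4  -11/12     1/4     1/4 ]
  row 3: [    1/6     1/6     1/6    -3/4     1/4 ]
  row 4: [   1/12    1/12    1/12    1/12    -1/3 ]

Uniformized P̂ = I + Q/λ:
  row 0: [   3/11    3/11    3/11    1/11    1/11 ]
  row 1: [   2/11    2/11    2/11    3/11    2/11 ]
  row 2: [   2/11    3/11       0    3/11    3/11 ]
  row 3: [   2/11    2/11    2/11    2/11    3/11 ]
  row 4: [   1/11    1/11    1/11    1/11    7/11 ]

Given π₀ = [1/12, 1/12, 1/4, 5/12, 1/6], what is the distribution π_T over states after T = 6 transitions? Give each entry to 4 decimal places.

π = [0.1646, 0.1772, 0.1392, 0.1634, 0.3556]

t=0: π = [0.0833, 0.0833, 0.2500, 0.4167, 0.1667]
t=1: π = [0.1742, 0.1970, 0.1288, 0.1894, 0.3106]
t=2: π = [0.1694, 0.1811, 0.1460, 0.1674, 0.3361]
t=3: π = [0.1667, 0.1799, 0.1401, 0.1656, 0.3477]
t=4: π = [0.1654, 0.1781, 0.1399, 0.1642, 0.3525]
t=5: π = [0.1648, 0.1775, 0.1394, 0.1636, 0.3546]
t=6: π = [0.1646, 0.1772, 0.1392, 0.1634, 0.3556]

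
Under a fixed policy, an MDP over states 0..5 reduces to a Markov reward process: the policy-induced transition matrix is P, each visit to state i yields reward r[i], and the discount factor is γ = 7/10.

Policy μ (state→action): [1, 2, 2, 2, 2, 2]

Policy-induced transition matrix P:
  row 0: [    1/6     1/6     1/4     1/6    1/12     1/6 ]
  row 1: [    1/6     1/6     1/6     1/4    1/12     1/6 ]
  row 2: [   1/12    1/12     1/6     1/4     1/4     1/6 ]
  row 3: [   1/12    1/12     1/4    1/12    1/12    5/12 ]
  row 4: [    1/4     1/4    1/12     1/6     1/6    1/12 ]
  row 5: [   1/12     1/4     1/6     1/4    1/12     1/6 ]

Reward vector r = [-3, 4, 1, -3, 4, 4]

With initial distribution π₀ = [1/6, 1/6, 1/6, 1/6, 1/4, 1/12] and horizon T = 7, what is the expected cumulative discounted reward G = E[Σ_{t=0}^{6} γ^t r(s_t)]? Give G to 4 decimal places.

t=0: π = [0.1667, 0.1667, 0.1667, 0.1667, 0.2500, 0.0833], E[r] = 1.1667, γ^t·E[r] = 1.166667, running G = 1.166667
t=1: π = [0.1528, 0.1667, 0.1736, 0.1875, 0.1319, 0.1875], E[r] = 1.0972, γ^t·E[r] = 0.768056, running G = 1.934722
t=2: π = [0.1319, 0.1632, 0.1840, 0.1950, 0.1233, 0.2025], E[r] = 1.1591, γ^t·E[r] = 0.567980, running G = 2.502703
t=3: π = [0.1285, 0.1622, 0.1836, 0.1962, 0.1243, 0.2052], E[r] = 1.1762, γ^t·E[r] = 0.403425, running G = 2.906128
t=4: π = [0.1283, 0.1625, 0.1834, 0.1962, 0.1243, 0.2054], E[r] = 1.1784, γ^t·E[r] = 0.282926, running G = 3.189053
t=5: π = [0.1283, 0.1625, 0.1834, 0.1962, 0.1243, 0.2054], E[r] = 1.1783, γ^t·E[r] = 0.198033, running G = 3.387086
t=6: π = [0.1283, 0.1625, 0.1834, 0.1962, 0.1242, 0.2054], E[r] = 1.1783, γ^t·E[r] = 0.138623, running G = 3.525710

G = 3.5257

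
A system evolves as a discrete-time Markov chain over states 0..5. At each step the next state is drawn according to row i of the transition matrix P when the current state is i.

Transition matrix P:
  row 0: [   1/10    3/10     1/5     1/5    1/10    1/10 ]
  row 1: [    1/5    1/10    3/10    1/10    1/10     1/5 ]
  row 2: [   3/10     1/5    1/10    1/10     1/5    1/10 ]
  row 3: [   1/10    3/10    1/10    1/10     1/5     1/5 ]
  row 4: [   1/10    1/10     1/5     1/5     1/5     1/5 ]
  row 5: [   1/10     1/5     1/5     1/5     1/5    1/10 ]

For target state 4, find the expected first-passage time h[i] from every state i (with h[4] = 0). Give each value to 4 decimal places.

h = [6.8025, 6.7522, 6.2458, 6.1733, 0.0000, 6.1272]

First-step conditioning: h[4] = 0; for i ≠ 4, h[i] = 1 + Σ_k P[i][k]·h[k].
  h[0] = 1 + 1/10·h[0] + 3/10·h[1] + 1/5·h[2] + 1/5·h[3] + 1/10·h[5]
  h[1] = 1 + 1/5·h[0] + 1/10·h[1] + 3/10·h[2] + 1/10·h[3] + 1/5·h[5]
  h[2] = 1 + 3/10·h[0] + 1/5·h[1] + 1/10·h[2] + 1/10·h[3] + 1/10·h[5]
  h[3] = 1 + 1/10·h[0] + 3/10·h[1] + 1/10·h[2] + 1/10·h[3] + 1/5·h[5]
  h[5] = 1 + 1/10·h[0] + 1/5·h[1] + 1/5·h[2] + 1/5·h[3] + 1/10·h[5]
Solving the 5×5 linear system over states ≠ 4 gives exactly h = [6095/896, 3025/448, 22385/3584, 22125/3584, 0, 2745/448] (h[4] = 0 is the target).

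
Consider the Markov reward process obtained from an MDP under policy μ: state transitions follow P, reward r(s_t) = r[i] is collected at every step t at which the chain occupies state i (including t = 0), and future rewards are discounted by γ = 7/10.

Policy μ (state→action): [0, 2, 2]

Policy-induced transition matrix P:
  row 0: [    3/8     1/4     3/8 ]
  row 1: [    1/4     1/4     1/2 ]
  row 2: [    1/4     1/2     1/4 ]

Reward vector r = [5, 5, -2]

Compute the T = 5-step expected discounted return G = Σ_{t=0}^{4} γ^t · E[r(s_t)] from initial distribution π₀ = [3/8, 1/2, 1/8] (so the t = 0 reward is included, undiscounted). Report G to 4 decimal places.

t=0: π = [0.3750, 0.5000, 0.1250], E[r] = 4.1250, γ^t·E[r] = 4.125000, running G = 4.125000
t=1: π = [0.2969, 0.2813, 0.4219], E[r] = 2.0469, γ^t·E[r] = 1.432813, running G = 5.557813
t=2: π = [0.2871, 0.3555, 0.3574], E[r] = 2.4980, γ^t·E[r] = 1.224043, running G = 6.781855
t=3: π = [0.2859, 0.3394, 0.3748], E[r] = 2.3767, γ^t·E[r] = 0.815211, running G = 7.597067
t=4: π = [0.2857, 0.3437, 0.3706], E[r] = 2.4060, γ^t·E[r] = 0.577675, running G = 8.174741

G = 8.1747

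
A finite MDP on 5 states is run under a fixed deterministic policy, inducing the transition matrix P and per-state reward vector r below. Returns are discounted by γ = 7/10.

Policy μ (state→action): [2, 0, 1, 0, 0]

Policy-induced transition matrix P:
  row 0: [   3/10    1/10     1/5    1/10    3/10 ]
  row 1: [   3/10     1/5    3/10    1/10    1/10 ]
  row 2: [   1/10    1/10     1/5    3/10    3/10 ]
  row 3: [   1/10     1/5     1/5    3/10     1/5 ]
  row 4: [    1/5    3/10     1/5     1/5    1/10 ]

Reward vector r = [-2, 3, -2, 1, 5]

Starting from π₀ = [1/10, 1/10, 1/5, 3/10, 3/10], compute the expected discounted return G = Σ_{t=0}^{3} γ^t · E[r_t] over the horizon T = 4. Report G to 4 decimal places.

t=0: π = [0.1000, 0.1000, 0.2000, 0.3000, 0.3000], E[r] = 1.5000, γ^t·E[r] = 1.500000, running G = 1.500000
t=1: π = [0.1700, 0.2000, 0.2100, 0.2300, 0.1900], E[r] = 1.0200, γ^t·E[r] = 0.714000, running G = 2.214000
t=2: π = [0.1930, 0.1810, 0.2200, 0.2070, 0.1990], E[r] = 0.9190, γ^t·E[r] = 0.450310, running G = 2.664310
t=3: π = [0.1947, 0.1786, 0.2181, 0.2053, 0.2033], E[r] = 0.9320, γ^t·E[r] = 0.319676, running G = 2.983986

G = 2.9840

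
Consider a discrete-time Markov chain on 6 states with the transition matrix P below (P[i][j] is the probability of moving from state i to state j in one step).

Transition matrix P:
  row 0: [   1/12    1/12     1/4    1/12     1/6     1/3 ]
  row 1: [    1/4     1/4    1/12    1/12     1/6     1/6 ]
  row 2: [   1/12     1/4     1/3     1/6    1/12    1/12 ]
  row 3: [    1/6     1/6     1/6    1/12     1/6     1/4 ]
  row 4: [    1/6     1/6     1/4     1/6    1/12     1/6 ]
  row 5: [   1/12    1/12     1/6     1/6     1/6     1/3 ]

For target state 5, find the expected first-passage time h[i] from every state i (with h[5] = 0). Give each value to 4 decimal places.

h = [4.6552, 5.3167, 6.0031, 4.9860, 5.4477, 0.0000]

First-step conditioning: h[5] = 0; for i ≠ 5, h[i] = 1 + Σ_k P[i][k]·h[k].
  h[0] = 1 + 1/12·h[0] + 1/12·h[1] + 1/4·h[2] + 1/12·h[3] + 1/6·h[4]
  h[1] = 1 + 1/4·h[0] + 1/4·h[1] + 1/12·h[2] + 1/12·h[3] + 1/6·h[4]
  h[2] = 1 + 1/12·h[0] + 1/4·h[1] + 1/3·h[2] + 1/6·h[3] + 1/12·h[4]
  h[3] = 1 + 1/6·h[0] + 1/6·h[1] + 1/6·h[2] + 1/12·h[3] + 1/6·h[4]
  h[4] = 1 + 1/6·h[0] + 1/6·h[1] + 1/4·h[2] + 1/6·h[3] + 1/12·h[4]
Solving the 5×5 linear system over states ≠ 5 gives exactly h = [2984/641, 3408/641, 3848/641, 3196/641, 3492/641, 0] (h[5] = 0 is the target).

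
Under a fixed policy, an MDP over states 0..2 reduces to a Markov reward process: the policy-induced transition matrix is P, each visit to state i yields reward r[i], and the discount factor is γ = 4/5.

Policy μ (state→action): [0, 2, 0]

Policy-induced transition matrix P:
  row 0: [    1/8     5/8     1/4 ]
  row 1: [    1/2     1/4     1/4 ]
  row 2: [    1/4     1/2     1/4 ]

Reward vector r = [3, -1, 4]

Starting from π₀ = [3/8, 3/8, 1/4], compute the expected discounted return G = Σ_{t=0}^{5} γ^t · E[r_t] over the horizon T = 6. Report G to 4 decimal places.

G = 5.7925

t=0: π = [0.3750, 0.3750, 0.2500], E[r] = 1.7500, γ^t·E[r] = 1.750000, running G = 1.750000
t=1: π = [0.2969, 0.4531, 0.2500], E[r] = 1.4375, γ^t·E[r] = 1.150000, running G = 2.900000
t=2: π = [0.3262, 0.4238, 0.2500], E[r] = 1.5547, γ^t·E[r] = 0.995000, running G = 3.895000
t=3: π = [0.3152, 0.4348, 0.2500], E[r] = 1.5107, γ^t·E[r] = 0.773500, running G = 4.668500
t=4: π = [0.3193, 0.4307, 0.2500], E[r] = 1.5272, γ^t·E[r] = 0.625550, running G = 5.294050
t=5: π = [0.3178, 0.4322, 0.2500], E[r] = 1.5210, γ^t·E[r] = 0.498415, running G = 5.792465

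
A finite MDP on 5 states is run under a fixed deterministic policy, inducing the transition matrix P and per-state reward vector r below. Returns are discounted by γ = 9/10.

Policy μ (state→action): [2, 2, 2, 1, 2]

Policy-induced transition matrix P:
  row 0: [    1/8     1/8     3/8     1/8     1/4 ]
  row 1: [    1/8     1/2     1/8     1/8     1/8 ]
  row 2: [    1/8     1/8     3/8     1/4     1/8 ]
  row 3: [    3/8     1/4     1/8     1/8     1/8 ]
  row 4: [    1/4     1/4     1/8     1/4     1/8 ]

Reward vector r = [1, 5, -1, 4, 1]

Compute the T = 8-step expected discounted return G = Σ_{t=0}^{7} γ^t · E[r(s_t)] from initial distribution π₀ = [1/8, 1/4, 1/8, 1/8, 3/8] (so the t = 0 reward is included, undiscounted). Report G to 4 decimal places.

t=0: π = [0.1250, 0.2500, 0.1250, 0.1250, 0.3750], E[r] = 2.1250, γ^t·E[r] = 2.125000, running G = 2.125000
t=1: π = [0.2031, 0.2813, 0.1875, 0.1875, 0.1406], E[r] = 2.3125, γ^t·E[r] = 2.081250, running G = 4.206250
t=2: π = [0.1895, 0.2715, 0.2227, 0.1660, 0.1504], E[r] = 2.1387, γ^t·E[r] = 1.732324, running G = 5.938574
t=3: π = [0.1853, 0.2664, 0.2280, 0.1716, 0.1487], E[r] = 2.1243, γ^t·E[r] = 1.548591, running G = 7.487165
t=4: π = [0.1865, 0.2649, 0.2283, 0.1721, 0.1482], E[r] = 2.1193, γ^t·E[r] = 1.390468, running G = 8.877634
t=5: π = [0.1865, 0.2644, 0.2287, 0.1721, 0.1483], E[r] = 2.1163, γ^t·E[r] = 1.249644, running G = 10.127278
t=6: π = [0.1866, 0.2642, 0.2288, 0.1721, 0.1483], E[r] = 2.1155, γ^t·E[r] = 1.124269, running G = 11.251547
t=7: π = [0.1866, 0.2641, 0.2288, 0.1721, 0.1483], E[r] = 2.1152, γ^t·E[r] = 1.011715, running G = 12.263262

G = 12.2633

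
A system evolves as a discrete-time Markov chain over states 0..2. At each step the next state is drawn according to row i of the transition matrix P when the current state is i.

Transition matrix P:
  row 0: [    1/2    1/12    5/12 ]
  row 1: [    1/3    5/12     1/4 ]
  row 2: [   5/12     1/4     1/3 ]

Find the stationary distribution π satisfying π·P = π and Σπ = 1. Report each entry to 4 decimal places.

Balance equations π_j = Σ_i π_i·P[i][j]:
  π_0 = 1/2·π_0 + 1/3·π_1 + 5/12·π_2
  π_1 = 1/12·π_0 + 5/12·π_1 + 1/4·π_2
  normalize: π_0 + π_1 + π_2 = 1
Solving the linear system gives exactly π = [47/108, 23/108, 19/54].

π = [0.4352, 0.2130, 0.3519]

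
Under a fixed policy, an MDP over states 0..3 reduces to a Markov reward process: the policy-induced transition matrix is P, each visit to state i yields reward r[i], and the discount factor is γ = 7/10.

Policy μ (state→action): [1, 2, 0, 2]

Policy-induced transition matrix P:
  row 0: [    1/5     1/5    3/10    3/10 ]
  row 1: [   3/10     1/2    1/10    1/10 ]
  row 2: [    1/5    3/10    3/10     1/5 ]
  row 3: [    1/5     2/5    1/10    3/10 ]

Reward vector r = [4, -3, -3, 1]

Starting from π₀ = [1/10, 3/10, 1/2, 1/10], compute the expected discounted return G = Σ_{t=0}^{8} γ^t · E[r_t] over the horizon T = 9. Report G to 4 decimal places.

t=0: π = [0.1000, 0.3000, 0.5000, 0.1000], E[r] = -1.9000, γ^t·E[r] = -1.900000, running G = -1.900000
t=1: π = [0.2300, 0.3600, 0.2200, 0.1900], E[r] = -0.6300, γ^t·E[r] = -0.441000, running G = -2.341000
t=2: π = [0.2360, 0.3680, 0.1900, 0.2060], E[r] = -0.5240, γ^t·E[r] = -0.256760, running G = -2.597760
t=3: π = [0.2368, 0.3706, 0.1852, 0.2074], E[r] = -0.5128, γ^t·E[r] = -0.175890, running G = -2.773650
t=4: π = [0.2371, 0.3712, 0.1844, 0.2074], E[r] = -0.5111, γ^t·E[r] = -0.122725, running G = -2.896375
t=5: π = [0.2371, 0.3713, 0.1843, 0.2073], E[r] = -0.5109, γ^t·E[r] = -0.085863, running G = -2.982238
t=6: π = [0.2371, 0.3713, 0.1843, 0.2073], E[r] = -0.5108, γ^t·E[r] = -0.060100, running G = -3.042339
t=7: π = [0.2371, 0.3713, 0.1843, 0.2073], E[r] = -0.5108, γ^t·E[r] = -0.042070, running G = -3.084408
t=8: π = [0.2371, 0.3713, 0.1843, 0.2073], E[r] = -0.5108, γ^t·E[r] = -0.029449, running G = -3.113857

G = -3.1139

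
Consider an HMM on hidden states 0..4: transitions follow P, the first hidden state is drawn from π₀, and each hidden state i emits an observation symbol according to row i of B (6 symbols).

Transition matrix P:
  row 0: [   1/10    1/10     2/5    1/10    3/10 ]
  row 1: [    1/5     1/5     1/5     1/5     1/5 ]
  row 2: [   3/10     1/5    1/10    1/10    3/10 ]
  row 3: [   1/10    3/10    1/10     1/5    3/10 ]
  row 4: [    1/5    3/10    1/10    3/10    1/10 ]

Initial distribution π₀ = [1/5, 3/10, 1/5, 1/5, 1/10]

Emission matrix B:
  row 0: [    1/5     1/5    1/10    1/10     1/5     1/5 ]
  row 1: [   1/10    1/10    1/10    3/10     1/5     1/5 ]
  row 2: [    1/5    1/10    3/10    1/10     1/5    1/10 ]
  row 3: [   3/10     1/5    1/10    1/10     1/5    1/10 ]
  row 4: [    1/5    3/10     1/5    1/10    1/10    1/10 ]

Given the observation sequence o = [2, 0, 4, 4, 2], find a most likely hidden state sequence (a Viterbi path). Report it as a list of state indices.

t=0: δ = [2.000e-02, 3.000e-02, 6.000e-02, 2.000e-02, 2.000e-02]  (obs o_0=2)
t=1: δ = [3.600e-03, 1.200e-03, 1.600e-03, 1.800e-03, 3.600e-03]  ψ = [2, 2, 0, 1, 2]  (obs o_1=0)
t=2: δ = [1.440e-04, 2.160e-04, 2.880e-04, 2.160e-04, 1.080e-04]  ψ = [4, 4, 0, 4, 0]  (obs o_2=4)
t=3: δ = [1.728e-05, 1.296e-05, 1.152e-05, 8.640e-06, 8.640e-06]  ψ = [2, 3, 0, 1, 2]  (obs o_3=4)
t=4: δ = [3.456e-07, 2.592e-07, 2.074e-06, 2.592e-07, 1.037e-06]  ψ = [2, 1, 0, 1, 0]  (obs o_4=2)
backtrack: best end state = 2; path = [2, 0, 2, 0, 2]

path = [2, 0, 2, 0, 2]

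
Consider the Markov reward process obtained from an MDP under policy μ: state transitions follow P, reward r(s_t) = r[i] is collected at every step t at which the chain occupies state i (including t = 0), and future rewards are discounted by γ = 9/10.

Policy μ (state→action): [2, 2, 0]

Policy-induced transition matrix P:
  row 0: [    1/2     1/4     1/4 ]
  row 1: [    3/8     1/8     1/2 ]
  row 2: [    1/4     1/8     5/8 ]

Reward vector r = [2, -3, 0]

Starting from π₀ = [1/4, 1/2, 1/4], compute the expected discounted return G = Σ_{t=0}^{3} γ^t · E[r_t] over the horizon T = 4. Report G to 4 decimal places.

G = -0.4205

t=0: π = [0.2500, 0.5000, 0.2500], E[r] = -1.0000, γ^t·E[r] = -1.000000, running G = -1.000000
t=1: π = [0.3750, 0.1563, 0.4688], E[r] = 0.2813, γ^t·E[r] = 0.253125, running G = -0.746875
t=2: π = [0.3633, 0.1719, 0.4648], E[r] = 0.2109, γ^t·E[r] = 0.170859, running G = -0.576016
t=3: π = [0.3623, 0.1704, 0.4673], E[r] = 0.2134, γ^t·E[r] = 0.155553, running G = -0.420462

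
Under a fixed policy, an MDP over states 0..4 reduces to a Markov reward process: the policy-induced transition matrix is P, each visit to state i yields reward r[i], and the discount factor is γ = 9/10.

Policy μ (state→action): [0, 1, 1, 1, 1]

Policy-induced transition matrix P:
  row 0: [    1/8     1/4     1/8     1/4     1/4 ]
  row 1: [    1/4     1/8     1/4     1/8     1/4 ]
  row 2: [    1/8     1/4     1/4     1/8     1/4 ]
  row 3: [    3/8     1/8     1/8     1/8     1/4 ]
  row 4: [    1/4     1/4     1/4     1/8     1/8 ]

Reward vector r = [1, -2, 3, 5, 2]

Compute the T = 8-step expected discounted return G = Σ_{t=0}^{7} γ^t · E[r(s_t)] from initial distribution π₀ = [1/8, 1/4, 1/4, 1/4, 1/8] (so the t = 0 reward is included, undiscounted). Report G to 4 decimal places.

t=0: π = [0.1250, 0.2500, 0.2500, 0.2500, 0.1250], E[r] = 1.8750, γ^t·E[r] = 1.875000, running G = 1.875000
t=1: π = [0.2344, 0.1875, 0.2031, 0.1406, 0.2344], E[r] = 1.6406, γ^t·E[r] = 1.476563, running G = 3.351563
t=2: π = [0.2129, 0.2090, 0.2031, 0.1543, 0.2207], E[r] = 1.6172, γ^t·E[r] = 1.309922, running G = 4.661484
t=3: π = [0.2173, 0.2046, 0.2041, 0.1516, 0.2224], E[r] = 1.6233, γ^t·E[r] = 1.183379, running G = 5.844864
t=4: π = [0.2163, 0.2055, 0.2039, 0.1522, 0.2222], E[r] = 1.6222, γ^t·E[r] = 1.064320, running G = 6.909184
t=5: π = [0.2165, 0.2053, 0.2039, 0.1520, 0.2222], E[r] = 1.6224, γ^t·E[r] = 0.957992, running G = 7.867176
t=6: π = [0.2164, 0.2053, 0.2039, 0.1521, 0.2222], E[r] = 1.6223, γ^t·E[r] = 0.862176, running G = 8.729352
t=7: π = [0.2165, 0.2053, 0.2039, 0.1521, 0.2222], E[r] = 1.6223, γ^t·E[r] = 0.775961, running G = 9.505314

G = 9.5053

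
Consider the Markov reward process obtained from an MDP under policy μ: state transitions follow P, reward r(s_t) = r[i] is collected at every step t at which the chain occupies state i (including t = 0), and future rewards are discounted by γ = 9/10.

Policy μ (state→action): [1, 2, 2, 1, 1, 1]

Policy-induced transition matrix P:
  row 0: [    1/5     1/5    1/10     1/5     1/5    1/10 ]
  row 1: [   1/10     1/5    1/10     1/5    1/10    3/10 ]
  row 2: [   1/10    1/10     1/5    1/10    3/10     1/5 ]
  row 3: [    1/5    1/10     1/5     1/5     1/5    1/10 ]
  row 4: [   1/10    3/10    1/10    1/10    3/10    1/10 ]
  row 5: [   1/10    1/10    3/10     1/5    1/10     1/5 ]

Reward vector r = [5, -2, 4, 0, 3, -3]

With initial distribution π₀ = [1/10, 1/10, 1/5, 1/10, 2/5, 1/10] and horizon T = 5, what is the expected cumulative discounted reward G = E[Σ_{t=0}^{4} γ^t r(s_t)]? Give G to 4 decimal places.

t=0: π = [0.1000, 0.1000, 0.2000, 0.1000, 0.4000, 0.1000], E[r] = 2.0000, γ^t·E[r] = 2.000000, running G = 2.000000
t=1: π = [0.1200, 0.2000, 0.1500, 0.1400, 0.2400, 0.1500], E[r] = 1.0700, γ^t·E[r] = 0.963000, running G = 2.963000
t=2: π = [0.1260, 0.1800, 0.1590, 0.1610, 0.2040, 0.1700], E[r] = 1.0080, γ^t·E[r] = 0.816480, running G = 3.779480
t=3: π = [0.1287, 0.1714, 0.1660, 0.1637, 0.2013, 0.1689], E[r] = 1.0619, γ^t·E[r] = 0.774125, running G = 4.553605
t=4: π = [0.1292, 0.1703, 0.1668, 0.1633, 0.2027, 0.1678], E[r] = 1.0775, γ^t·E[r] = 0.706915, running G = 5.260520

G = 5.2605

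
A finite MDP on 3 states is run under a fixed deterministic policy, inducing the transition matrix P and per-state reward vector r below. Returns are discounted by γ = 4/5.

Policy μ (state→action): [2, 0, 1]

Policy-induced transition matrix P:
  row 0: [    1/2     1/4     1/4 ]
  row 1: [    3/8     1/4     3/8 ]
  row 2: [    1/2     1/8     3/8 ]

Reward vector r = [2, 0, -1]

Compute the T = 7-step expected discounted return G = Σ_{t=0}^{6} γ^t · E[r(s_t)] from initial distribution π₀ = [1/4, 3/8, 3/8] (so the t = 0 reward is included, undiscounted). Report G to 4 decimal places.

G = 1.9339

t=0: π = [0.2500, 0.3750, 0.3750], E[r] = 0.1250, γ^t·E[r] = 0.125000, running G = 0.125000
t=1: π = [0.4531, 0.2031, 0.3438], E[r] = 0.5625, γ^t·E[r] = 0.450000, running G = 0.575000
t=2: π = [0.4746, 0.2070, 0.3184], E[r] = 0.6309, γ^t·E[r] = 0.403750, running G = 0.978750
t=3: π = [0.4741, 0.2102, 0.3157], E[r] = 0.6326, γ^t·E[r] = 0.323875, running G = 1.302625
t=4: π = [0.4737, 0.2105, 0.3157], E[r] = 0.6317, γ^t·E[r] = 0.258750, running G = 1.561375
t=5: π = [0.4737, 0.2105, 0.3158], E[r] = 0.6316, γ^t·E[r] = 0.206956, running G = 1.768331
t=6: π = [0.4737, 0.2105, 0.3158], E[r] = 0.6316, γ^t·E[r] = 0.165564, running G = 1.933895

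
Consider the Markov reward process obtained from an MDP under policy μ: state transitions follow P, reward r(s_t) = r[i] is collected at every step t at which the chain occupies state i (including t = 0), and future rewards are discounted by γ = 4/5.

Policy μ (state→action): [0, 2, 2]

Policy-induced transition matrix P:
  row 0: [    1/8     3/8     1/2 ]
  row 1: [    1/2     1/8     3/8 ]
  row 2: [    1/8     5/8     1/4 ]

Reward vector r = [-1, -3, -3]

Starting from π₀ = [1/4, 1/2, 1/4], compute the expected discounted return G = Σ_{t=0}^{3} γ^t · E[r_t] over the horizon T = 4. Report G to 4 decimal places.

G = -7.2680

t=0: π = [0.2500, 0.5000, 0.2500], E[r] = -2.5000, γ^t·E[r] = -2.500000, running G = -2.500000
t=1: π = [0.3125, 0.3125, 0.3750], E[r] = -2.3750, γ^t·E[r] = -1.900000, running G = -4.400000
t=2: π = [0.2422, 0.3906, 0.3672], E[r] = -2.5156, γ^t·E[r] = -1.610000, running G = -6.010000
t=3: π = [0.2715, 0.3691, 0.3594], E[r] = -2.4570, γ^t·E[r] = -1.258000, running G = -7.268000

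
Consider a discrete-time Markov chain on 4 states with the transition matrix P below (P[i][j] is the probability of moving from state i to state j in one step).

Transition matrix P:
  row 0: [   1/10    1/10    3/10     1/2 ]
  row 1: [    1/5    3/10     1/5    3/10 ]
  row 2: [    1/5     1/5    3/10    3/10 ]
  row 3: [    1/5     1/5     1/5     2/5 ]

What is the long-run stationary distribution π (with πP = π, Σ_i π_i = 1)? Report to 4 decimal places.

Balance equations π_j = Σ_i π_i·P[i][j]:
  π_0 = 1/10·π_0 + 1/5·π_1 + 1/5·π_2 + 1/5·π_3
  π_1 = 1/10·π_0 + 3/10·π_1 + 1/5·π_2 + 1/5·π_3
  π_2 = 3/10·π_0 + 1/5·π_1 + 3/10·π_2 + 1/5·π_3
  normalize: π_0 + π_1 + π_2 + π_3 = 1
Solving the linear system gives exactly π = [2/11, 20/99, 8/33, 37/99].

π = [0.1818, 0.2020, 0.2424, 0.3737]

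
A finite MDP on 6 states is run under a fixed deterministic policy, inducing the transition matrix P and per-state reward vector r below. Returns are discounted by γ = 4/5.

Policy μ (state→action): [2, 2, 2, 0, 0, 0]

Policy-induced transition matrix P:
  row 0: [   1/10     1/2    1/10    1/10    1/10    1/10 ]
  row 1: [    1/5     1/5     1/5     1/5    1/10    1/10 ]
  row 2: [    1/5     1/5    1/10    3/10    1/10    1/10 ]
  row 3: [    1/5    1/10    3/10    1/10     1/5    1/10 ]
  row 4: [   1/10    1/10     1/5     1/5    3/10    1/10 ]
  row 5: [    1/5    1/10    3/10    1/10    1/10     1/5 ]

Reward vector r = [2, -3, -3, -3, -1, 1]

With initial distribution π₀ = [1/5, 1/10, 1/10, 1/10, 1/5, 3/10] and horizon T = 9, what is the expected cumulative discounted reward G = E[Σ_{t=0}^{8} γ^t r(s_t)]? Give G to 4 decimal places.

G = -5.0894

t=0: π = [0.2000, 0.1000, 0.1000, 0.1000, 0.2000, 0.3000], E[r] = -0.4000, γ^t·E[r] = -0.400000, running G = -0.400000
t=1: π = [0.1600, 0.2000, 0.2100, 0.1500, 0.1500, 0.1300], E[r] = -1.3800, γ^t·E[r] = -1.104000, running G = -1.504000
t=2: π = [0.1690, 0.2050, 0.1910, 0.1770, 0.1450, 0.1130], E[r] = -1.4130, γ^t·E[r] = -0.904320, running G = -2.408320
t=3: π = [0.1686, 0.2072, 0.1930, 0.1732, 0.1467, 0.1113], E[r] = -1.4184, γ^t·E[r] = -0.726221, running G = -3.134541
t=4: π = [0.1685, 0.2075, 0.1923, 0.1740, 0.1467, 0.1111], E[r] = -1.4198, γ^t·E[r] = -0.581554, running G = -3.716095
t=5: π = [0.1685, 0.2074, 0.1924, 0.1739, 0.1467, 0.1111], E[r] = -1.4197, γ^t·E[r] = -0.465191, running G = -4.181286
t=6: π = [0.1685, 0.2074, 0.1924, 0.1739, 0.1467, 0.1111], E[r] = -1.4197, γ^t·E[r] = -0.372165, running G = -4.553451
t=7: π = [0.1685, 0.2074, 0.1924, 0.1739, 0.1467, 0.1111], E[r] = -1.4197, γ^t·E[r] = -0.297730, running G = -4.851182
t=8: π = [0.1685, 0.2074, 0.1924, 0.1739, 0.1467, 0.1111], E[r] = -1.4197, γ^t·E[r] = -0.238184, running G = -5.089366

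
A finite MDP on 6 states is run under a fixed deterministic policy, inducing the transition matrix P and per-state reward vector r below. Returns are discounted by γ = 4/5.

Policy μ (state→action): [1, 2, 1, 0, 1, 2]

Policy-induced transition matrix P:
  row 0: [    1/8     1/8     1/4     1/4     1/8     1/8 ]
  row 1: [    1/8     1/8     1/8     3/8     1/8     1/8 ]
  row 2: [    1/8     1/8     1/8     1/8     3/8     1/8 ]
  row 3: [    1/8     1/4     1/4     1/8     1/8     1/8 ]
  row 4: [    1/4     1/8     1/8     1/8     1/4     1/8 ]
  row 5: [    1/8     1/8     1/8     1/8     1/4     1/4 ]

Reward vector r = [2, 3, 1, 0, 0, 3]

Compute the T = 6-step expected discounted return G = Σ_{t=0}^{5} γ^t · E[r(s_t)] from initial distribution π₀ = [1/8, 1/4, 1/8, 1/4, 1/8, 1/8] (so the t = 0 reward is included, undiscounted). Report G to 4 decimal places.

t=0: π = [0.1250, 0.2500, 0.1250, 0.2500, 0.1250, 0.1250], E[r] = 1.5000, γ^t·E[r] = 1.500000, running G = 1.500000
t=1: π = [0.1406, 0.1563, 0.1719, 0.2031, 0.1875, 0.1406], E[r] = 1.3438, γ^t·E[r] = 1.075000, running G = 2.575000
t=2: π = [0.1484, 0.1504, 0.1680, 0.1816, 0.2090, 0.1426], E[r] = 1.3438, γ^t·E[r] = 0.860000, running G = 3.435000
t=3: π = [0.1511, 0.1477, 0.1663, 0.1812, 0.2109, 0.1428], E[r] = 1.3401, γ^t·E[r] = 0.686125, running G = 4.121125
t=4: π = [0.1514, 0.1476, 0.1665, 0.1808, 0.2108, 0.1429], E[r] = 1.3408, γ^t·E[r] = 0.549175, running G = 4.670300
t=5: π = [0.1513, 0.1476, 0.1665, 0.1808, 0.2108, 0.1429], E[r] = 1.3406, γ^t·E[r] = 0.439286, running G = 5.109586

G = 5.1096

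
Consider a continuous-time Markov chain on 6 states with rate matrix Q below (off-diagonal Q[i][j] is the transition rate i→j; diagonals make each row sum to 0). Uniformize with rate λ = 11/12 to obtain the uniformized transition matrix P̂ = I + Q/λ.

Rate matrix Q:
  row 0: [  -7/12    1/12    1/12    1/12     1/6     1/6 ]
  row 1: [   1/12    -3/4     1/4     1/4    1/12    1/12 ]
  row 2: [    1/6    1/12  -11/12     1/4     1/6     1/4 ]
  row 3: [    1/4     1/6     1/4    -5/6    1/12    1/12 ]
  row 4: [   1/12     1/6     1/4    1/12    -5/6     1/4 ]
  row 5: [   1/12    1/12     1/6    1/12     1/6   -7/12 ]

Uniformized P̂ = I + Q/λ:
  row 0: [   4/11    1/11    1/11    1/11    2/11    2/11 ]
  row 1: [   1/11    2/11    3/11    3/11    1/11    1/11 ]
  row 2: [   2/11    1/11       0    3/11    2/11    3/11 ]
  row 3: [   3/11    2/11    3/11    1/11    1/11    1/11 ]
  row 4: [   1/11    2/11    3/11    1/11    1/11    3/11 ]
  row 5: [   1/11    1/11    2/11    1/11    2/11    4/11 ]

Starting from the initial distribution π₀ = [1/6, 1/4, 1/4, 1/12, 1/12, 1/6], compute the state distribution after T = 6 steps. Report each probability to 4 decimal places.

t=0: π = [0.1667, 0.2500, 0.2500, 0.0833, 0.0833, 0.1667]
t=1: π = [0.1742, 0.1288, 0.1591, 0.1818, 0.1439, 0.2121]
t=2: π = [0.1860, 0.1322, 0.1784, 0.1433, 0.1405, 0.2197]
t=3: π = [0.1839, 0.1287, 0.1703, 0.1474, 0.1440, 0.2257]
t=4: π = [0.1833, 0.1291, 0.1723, 0.1453, 0.1436, 0.2263]
t=5: π = [0.1830, 0.1289, 0.1718, 0.1457, 0.1438, 0.2267]
t=6: π = [0.1829, 0.1289, 0.1720, 0.1456, 0.1438, 0.2268]

π = [0.1829, 0.1289, 0.1720, 0.1456, 0.1438, 0.2268]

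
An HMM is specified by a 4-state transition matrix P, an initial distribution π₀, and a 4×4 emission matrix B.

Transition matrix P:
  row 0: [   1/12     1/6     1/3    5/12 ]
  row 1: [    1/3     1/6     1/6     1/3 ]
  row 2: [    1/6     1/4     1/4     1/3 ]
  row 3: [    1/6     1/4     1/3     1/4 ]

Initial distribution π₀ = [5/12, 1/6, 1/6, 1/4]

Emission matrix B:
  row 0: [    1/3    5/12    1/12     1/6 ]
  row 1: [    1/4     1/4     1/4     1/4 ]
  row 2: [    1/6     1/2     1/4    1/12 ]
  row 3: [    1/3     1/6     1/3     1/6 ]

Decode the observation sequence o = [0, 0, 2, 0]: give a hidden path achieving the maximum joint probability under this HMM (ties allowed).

path = [0, 3, 2, 3]

t=0: δ = [1.389e-01, 4.167e-02, 2.778e-02, 8.333e-02]  (obs o_0=0)
t=1: δ = [4.630e-03, 5.787e-03, 7.716e-03, 1.929e-02]  ψ = [1, 0, 0, 0]  (obs o_1=0)
t=2: δ = [2.679e-04, 1.206e-03, 1.608e-03, 1.608e-03]  ψ = [3, 3, 3, 3]  (obs o_2=2)
t=3: δ = [1.340e-04, 1.005e-04, 8.931e-05, 1.786e-04]  ψ = [1, 2, 3, 2]  (obs o_3=0)
backtrack: best end state = 3; path = [0, 3, 2, 3]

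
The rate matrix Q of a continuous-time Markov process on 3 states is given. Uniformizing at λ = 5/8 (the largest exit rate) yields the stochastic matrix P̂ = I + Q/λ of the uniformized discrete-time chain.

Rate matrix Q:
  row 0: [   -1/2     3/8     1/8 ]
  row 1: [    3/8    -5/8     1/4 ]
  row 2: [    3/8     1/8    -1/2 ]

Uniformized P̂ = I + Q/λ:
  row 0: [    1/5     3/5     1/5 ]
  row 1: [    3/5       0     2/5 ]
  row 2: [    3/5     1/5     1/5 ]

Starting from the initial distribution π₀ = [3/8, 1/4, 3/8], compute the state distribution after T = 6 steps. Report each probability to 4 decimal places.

π = [0.4284, 0.3100, 0.2617]

t=0: π = [0.3750, 0.2500, 0.3750]
t=1: π = [0.4500, 0.3000, 0.2500]
t=2: π = [0.4200, 0.3200, 0.2600]
t=3: π = [0.4320, 0.3040, 0.2640]
t=4: π = [0.4272, 0.3120, 0.2608]
t=5: π = [0.4291, 0.3085, 0.2624]
t=6: π = [0.4284, 0.3100, 0.2617]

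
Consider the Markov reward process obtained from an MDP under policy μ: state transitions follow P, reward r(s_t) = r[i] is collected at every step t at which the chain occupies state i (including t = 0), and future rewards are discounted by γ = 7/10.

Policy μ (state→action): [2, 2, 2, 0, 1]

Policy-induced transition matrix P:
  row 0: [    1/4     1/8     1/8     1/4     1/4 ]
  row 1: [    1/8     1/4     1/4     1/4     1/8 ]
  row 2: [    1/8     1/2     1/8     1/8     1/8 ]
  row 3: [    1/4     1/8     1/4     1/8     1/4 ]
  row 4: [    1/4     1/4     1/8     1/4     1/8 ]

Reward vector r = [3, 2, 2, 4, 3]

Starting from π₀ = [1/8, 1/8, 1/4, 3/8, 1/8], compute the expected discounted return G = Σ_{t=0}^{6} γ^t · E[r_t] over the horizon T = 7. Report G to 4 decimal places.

t=0: π = [0.1250, 0.1250, 0.2500, 0.3750, 0.1250], E[r] = 3.0000, γ^t·E[r] = 3.000000, running G = 3.000000
t=1: π = [0.2031, 0.2500, 0.1875, 0.1719, 0.1875], E[r] = 2.7344, γ^t·E[r] = 1.914063, running G = 4.914063
t=2: π = [0.1953, 0.2500, 0.1777, 0.2051, 0.1719], E[r] = 2.7773, γ^t·E[r] = 1.360898, running G = 6.274961
t=3: π = [0.1965, 0.2444, 0.1819, 0.2021, 0.1750], E[r] = 2.7759, γ^t·E[r] = 0.952126, running G = 7.227087
t=4: π = [0.1967, 0.2456, 0.1808, 0.2020, 0.1748], E[r] = 2.7755, γ^t·E[r] = 0.666408, running G = 7.893495
t=5: π = [0.1967, 0.2454, 0.1810, 0.2021, 0.1748], E[r] = 2.7758, γ^t·E[r] = 0.466534, running G = 8.360029
t=6: π = [0.1967, 0.2454, 0.1809, 0.2021, 0.1749], E[r] = 2.7758, γ^t·E[r] = 0.326569, running G = 8.686598

G = 8.6866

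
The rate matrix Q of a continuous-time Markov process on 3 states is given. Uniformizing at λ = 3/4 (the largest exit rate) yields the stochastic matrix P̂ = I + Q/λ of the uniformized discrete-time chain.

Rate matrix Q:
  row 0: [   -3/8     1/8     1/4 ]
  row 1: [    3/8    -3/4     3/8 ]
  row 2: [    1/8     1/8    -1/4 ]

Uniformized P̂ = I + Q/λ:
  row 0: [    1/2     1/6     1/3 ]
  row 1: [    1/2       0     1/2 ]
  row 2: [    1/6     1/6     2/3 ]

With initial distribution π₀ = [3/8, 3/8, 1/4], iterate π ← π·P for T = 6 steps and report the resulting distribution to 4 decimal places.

t=0: π = [0.3750, 0.3750, 0.2500]
t=1: π = [0.4167, 0.1042, 0.4792]
t=2: π = [0.3403, 0.1493, 0.5104]
t=3: π = [0.3299, 0.1418, 0.5284]
t=4: π = [0.3239, 0.1430, 0.5331]
t=5: π = [0.3223, 0.1428, 0.5349]
t=6: π = [0.3217, 0.1429, 0.5354]

π = [0.3217, 0.1429, 0.5354]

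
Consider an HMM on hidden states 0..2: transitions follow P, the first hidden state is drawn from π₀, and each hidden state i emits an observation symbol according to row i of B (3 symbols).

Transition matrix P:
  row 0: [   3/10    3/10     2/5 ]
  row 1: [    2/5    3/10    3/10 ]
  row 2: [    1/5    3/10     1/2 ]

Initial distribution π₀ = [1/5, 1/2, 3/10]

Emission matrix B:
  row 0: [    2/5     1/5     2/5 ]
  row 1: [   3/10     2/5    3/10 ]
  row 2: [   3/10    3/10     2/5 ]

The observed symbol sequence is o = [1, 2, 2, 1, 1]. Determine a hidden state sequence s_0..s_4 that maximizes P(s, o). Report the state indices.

path = [1, 0, 2, 2, 2]

t=0: δ = [4.000e-02, 2.000e-01, 9.000e-02]  (obs o_0=1)
t=1: δ = [3.200e-02, 1.800e-02, 2.400e-02]  ψ = [1, 1, 1]  (obs o_1=2)
t=2: δ = [3.840e-03, 2.880e-03, 5.120e-03]  ψ = [0, 0, 0]  (obs o_2=2)
t=3: δ = [2.304e-04, 6.144e-04, 7.680e-04]  ψ = [0, 2, 2]  (obs o_3=1)
t=4: δ = [4.915e-05, 9.216e-05, 1.152e-04]  ψ = [1, 2, 2]  (obs o_4=1)
backtrack: best end state = 2; path = [1, 0, 2, 2, 2]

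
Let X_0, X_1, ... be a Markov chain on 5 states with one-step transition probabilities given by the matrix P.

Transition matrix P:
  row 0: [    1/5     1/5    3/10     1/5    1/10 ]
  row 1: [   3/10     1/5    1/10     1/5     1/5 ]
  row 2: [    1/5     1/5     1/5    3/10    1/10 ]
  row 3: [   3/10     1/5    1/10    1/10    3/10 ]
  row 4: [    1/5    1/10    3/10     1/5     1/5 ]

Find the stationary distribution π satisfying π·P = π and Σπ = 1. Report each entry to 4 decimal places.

Balance equations π_j = Σ_i π_i·P[i][j]:
  π_0 = 1/5·π_0 + 3/10·π_1 + 1/5·π_2 + 3/10·π_3 + 1/5·π_4
  π_1 = 1/5·π_0 + 1/5·π_1 + 1/5·π_2 + 1/5·π_3 + 1/10·π_4
  π_2 = 3/10·π_0 + 1/10·π_1 + 1/5·π_2 + 1/10·π_3 + 3/10·π_4
  π_3 = 1/5·π_0 + 1/5·π_1 + 3/10·π_2 + 1/10·π_3 + 1/5·π_4
  normalize: π_0 + π_1 + π_2 + π_3 + π_4 = 1
Solving the linear system gives exactly π = [2666/11189, 2041/11189, 2273/11189, 2241/11189, 1968/11189].

π = [0.2383, 0.1824, 0.2031, 0.2003, 0.1759]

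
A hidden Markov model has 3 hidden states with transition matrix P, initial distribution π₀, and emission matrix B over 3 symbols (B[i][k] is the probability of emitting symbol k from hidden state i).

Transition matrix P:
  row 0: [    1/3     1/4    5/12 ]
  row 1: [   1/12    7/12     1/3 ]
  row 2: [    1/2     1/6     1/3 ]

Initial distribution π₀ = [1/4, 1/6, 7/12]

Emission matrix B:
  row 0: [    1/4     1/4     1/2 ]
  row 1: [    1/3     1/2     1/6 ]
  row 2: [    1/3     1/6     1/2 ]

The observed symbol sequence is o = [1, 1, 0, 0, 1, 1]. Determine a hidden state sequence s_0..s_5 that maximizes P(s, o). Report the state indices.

t=0: δ = [6.250e-02, 8.333e-02, 9.722e-02]  (obs o_0=1)
t=1: δ = [1.215e-02, 2.431e-02, 5.401e-03]  ψ = [2, 1, 2]  (obs o_1=1)
t=2: δ = [1.013e-03, 4.726e-03, 2.701e-03]  ψ = [0, 1, 1]  (obs o_2=0)
t=3: δ = [3.376e-04, 9.190e-04, 5.251e-04]  ψ = [2, 1, 1]  (obs o_3=0)
t=4: δ = [6.564e-05, 2.680e-04, 5.105e-05]  ψ = [2, 1, 1]  (obs o_4=1)
t=5: δ = [6.382e-06, 7.818e-05, 1.489e-05]  ψ = [2, 1, 1]  (obs o_5=1)
backtrack: best end state = 1; path = [1, 1, 1, 1, 1, 1]

path = [1, 1, 1, 1, 1, 1]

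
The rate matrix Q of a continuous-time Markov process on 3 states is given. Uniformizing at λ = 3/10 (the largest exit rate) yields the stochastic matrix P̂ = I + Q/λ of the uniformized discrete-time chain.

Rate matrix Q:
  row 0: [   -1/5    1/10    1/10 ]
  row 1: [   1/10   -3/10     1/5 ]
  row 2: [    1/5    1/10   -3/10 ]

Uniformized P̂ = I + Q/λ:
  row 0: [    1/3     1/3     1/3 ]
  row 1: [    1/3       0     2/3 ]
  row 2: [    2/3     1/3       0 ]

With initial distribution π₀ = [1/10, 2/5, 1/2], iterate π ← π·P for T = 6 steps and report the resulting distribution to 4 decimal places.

t=0: π = [0.1000, 0.4000, 0.5000]
t=1: π = [0.5000, 0.2000, 0.3000]
t=2: π = [0.4333, 0.2667, 0.3000]
t=3: π = [0.4333, 0.2444, 0.3222]
t=4: π = [0.4407, 0.2519, 0.3074]
t=5: π = [0.4358, 0.2494, 0.3148]
t=6: π = [0.4383, 0.2502, 0.3115]

π = [0.4383, 0.2502, 0.3115]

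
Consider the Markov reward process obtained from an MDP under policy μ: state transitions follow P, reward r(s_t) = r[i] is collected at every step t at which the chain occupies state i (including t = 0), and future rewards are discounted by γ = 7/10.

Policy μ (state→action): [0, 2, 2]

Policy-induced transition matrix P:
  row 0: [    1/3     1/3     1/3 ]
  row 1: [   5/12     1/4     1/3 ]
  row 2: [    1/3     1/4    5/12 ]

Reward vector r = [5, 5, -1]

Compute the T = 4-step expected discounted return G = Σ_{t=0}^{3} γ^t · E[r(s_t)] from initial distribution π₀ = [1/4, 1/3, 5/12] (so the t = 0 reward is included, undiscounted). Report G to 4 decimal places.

G = 6.8006

t=0: π = [0.2500, 0.3333, 0.4167], E[r] = 2.5000, γ^t·E[r] = 2.500000, running G = 2.500000
t=1: π = [0.3611, 0.2708, 0.3681], E[r] = 2.7917, γ^t·E[r] = 1.954167, running G = 4.454167
t=2: π = [0.3559, 0.2801, 0.3640], E[r] = 2.8160, γ^t·E[r] = 1.379826, running G = 5.833993
t=3: π = [0.3567, 0.2797, 0.3637], E[r] = 2.8180, γ^t·E[r] = 0.966573, running G = 6.800566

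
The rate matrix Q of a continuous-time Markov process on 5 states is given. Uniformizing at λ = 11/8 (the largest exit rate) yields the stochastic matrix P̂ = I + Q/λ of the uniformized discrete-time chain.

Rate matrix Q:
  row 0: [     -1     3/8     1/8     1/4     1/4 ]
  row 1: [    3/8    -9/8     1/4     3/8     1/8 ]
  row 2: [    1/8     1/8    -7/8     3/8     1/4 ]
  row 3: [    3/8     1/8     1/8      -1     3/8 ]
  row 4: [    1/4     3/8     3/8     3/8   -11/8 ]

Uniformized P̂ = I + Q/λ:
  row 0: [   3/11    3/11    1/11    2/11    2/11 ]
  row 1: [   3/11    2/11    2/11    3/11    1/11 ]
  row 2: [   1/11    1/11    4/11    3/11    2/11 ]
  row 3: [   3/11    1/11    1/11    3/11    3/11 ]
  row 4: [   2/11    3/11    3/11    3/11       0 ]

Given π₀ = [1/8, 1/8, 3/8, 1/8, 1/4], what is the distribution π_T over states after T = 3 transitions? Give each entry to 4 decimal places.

t=0: π = [0.1250, 0.1250, 0.3750, 0.1250, 0.2500]
t=1: π = [0.1818, 0.1705, 0.2500, 0.2614, 0.1364]
t=2: π = [0.2149, 0.1643, 0.1994, 0.2562, 0.1653]
t=3: π = [0.2215, 0.1750, 0.1903, 0.2532, 0.1601]

π = [0.2215, 0.1750, 0.1903, 0.2532, 0.1601]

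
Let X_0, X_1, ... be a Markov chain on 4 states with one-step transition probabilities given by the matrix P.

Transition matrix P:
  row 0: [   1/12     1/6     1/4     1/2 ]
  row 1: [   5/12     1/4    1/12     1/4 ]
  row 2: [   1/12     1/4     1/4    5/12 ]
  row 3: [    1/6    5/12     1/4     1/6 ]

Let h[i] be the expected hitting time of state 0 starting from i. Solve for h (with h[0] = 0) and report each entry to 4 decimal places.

First-step conditioning: h[0] = 0; for i ≠ 0, h[i] = 1 + Σ_k P[i][k]·h[k].
  h[1] = 1 + 1/4·h[1] + 1/12·h[2] + 1/4·h[3]
  h[2] = 1 + 1/4·h[1] + 1/4·h[2] + 5/12·h[3]
  h[3] = 1 + 5/12·h[1] + 1/4·h[2] + 1/6·h[3]
Solving the 3×3 linear system over states ≠ 0 gives exactly h = [0, 756/229, 1104/229, 984/229] (h[0] = 0 is the target).

h = [0.0000, 3.3013, 4.8210, 4.2969]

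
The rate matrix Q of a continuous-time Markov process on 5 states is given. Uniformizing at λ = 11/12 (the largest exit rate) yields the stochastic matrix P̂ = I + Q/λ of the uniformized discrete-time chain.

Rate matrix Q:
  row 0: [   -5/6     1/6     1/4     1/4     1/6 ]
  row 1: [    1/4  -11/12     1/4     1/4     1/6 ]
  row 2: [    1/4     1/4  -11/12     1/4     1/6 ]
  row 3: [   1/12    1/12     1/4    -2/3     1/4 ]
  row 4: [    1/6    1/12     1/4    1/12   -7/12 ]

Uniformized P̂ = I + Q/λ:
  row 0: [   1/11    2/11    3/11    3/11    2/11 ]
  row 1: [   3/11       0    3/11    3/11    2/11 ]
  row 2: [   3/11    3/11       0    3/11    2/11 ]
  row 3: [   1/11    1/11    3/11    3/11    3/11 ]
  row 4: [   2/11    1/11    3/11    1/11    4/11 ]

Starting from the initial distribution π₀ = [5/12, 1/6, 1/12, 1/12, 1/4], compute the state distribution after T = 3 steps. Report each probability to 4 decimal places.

t=0: π = [0.4167, 0.1667, 0.0833, 0.0833, 0.2500]
t=1: π = [0.1591, 0.1288, 0.2500, 0.2273, 0.2348]
t=2: π = [0.1811, 0.1391, 0.2045, 0.2300, 0.2452]
t=3: π = [0.1757, 0.1319, 0.2169, 0.2281, 0.2473]

π = [0.1757, 0.1319, 0.2169, 0.2281, 0.2473]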